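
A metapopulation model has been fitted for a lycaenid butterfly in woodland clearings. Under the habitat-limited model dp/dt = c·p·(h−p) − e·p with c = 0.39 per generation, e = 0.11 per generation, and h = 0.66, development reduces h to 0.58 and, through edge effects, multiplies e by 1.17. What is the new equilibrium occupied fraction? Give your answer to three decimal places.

0.250

Before: p* = h − e/c = 0.66 − 0.11/0.39 = 0.66 − 0.2821 = 0.3779.
After: c = 0.39, e = 0.1287, h = 0.58; p* = 0.58 − 0.1287/0.39 = 0.2500.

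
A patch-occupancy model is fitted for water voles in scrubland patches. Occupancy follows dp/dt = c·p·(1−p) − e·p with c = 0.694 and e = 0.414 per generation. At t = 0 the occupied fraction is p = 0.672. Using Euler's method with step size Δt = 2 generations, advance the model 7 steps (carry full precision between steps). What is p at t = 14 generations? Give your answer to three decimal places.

Update rule: p ← p + [c·p·(1−p) − e·p]·Δt with Δt = 2.
  1  |  dp/dt·Δt = -0.250479  |  p_1 = 0.421521
  2  |  dp/dt·Δt = -0.010568  |  p_2 = 0.410953
  3  |  dp/dt·Δt = -0.004275  |  p_3 = 0.406678
  4  |  dp/dt·Δt = -0.001817  |  p_4 = 0.404861
  5  |  dp/dt·Δt = -0.000788  |  p_5 = 0.404073
  6  |  dp/dt·Δt = -0.000345  |  p_6 = 0.403728
  7  |  dp/dt·Δt = -0.000151  |  p_7 = 0.403577

0.404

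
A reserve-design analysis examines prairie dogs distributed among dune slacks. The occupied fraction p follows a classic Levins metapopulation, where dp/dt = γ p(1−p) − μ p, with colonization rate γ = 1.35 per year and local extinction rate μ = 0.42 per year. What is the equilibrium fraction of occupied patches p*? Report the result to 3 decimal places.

0.689

At equilibrium, colonization balances extinction: γ·p*·(1−p*) = μ·p*.
So p* = 1 − μ/γ = 1 − 0.42/1.35 = 1 − 0.3111 = 0.6889.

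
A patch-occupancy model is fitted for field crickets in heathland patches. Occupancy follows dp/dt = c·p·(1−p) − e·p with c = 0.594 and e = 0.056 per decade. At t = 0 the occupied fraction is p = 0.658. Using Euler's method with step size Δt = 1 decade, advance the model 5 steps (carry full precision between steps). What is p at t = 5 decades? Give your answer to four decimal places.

0.8959

Update rule: p ← p + [c·p·(1−p) − e·p]·Δt with Δt = 1.
p: 0.65800 → 0.75482  (Δp = +0.09682)
p: 0.75482 → 0.82248  (Δp = +0.06766)
p: 0.82248 → 0.86315  (Δp = +0.04067)
p: 0.86315 → 0.88498  (Δp = +0.02183)
p: 0.88498 → 0.89588  (Δp = +0.01091)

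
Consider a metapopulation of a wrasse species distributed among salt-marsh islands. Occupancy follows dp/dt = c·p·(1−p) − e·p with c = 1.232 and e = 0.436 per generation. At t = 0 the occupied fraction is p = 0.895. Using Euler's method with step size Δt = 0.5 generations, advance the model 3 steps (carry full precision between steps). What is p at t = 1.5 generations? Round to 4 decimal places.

0.6798

Update rule: p ← p + [c·p·(1−p) − e·p]·Δt with Δt = 0.5.
p: 0.89500 → 0.75778  (Δp = -0.13722)
p: 0.75778 → 0.70565  (Δp = -0.05213)
p: 0.70565 → 0.67977  (Δp = -0.02588)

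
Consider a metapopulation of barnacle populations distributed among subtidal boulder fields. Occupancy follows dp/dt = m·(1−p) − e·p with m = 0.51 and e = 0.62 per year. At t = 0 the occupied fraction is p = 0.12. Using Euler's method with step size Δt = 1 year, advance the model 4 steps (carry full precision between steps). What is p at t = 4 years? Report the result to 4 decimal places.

0.4512

Update rule: p ← p + [m·(1−p) − e·p]·Δt with Δt = 1.
  1  |  dp/dt·Δt = +0.374400  |  p_1 = 0.494400
  2  |  dp/dt·Δt = -0.048672  |  p_2 = 0.445728
  3  |  dp/dt·Δt = +0.006327  |  p_3 = 0.452055
  4  |  dp/dt·Δt = -0.000823  |  p_4 = 0.451233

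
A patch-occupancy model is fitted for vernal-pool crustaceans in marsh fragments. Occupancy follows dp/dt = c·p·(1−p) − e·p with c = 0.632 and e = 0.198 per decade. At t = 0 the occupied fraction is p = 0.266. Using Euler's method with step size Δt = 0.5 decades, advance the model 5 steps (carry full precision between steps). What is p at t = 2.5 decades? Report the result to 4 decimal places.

Update rule: p ← p + [c·p·(1−p) − e·p]·Δt with Δt = 0.5.
step 1: Δp = +0.03536, p = 0.30136
step 2: Δp = +0.03670, p = 0.33806
step 3: Δp = +0.03725, p = 0.37530
step 4: Δp = +0.03693, p = 0.41224
step 5: Δp = +0.03575, p = 0.44799

0.4480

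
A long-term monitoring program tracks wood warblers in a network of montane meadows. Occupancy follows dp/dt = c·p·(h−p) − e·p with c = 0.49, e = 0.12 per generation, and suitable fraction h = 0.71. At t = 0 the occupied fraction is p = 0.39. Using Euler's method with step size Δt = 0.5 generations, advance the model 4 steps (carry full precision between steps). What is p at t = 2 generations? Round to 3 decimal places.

Update rule: p ← p + [c·p·(h−p) − e·p]·Δt with Δt = 0.5.
  1  |  dp/dt·Δt = +0.007176  |  p_1 = 0.397176
  2  |  dp/dt·Δt = +0.006610  |  p_2 = 0.403786
  3  |  dp/dt·Δt = +0.006066  |  p_3 = 0.409852
  4  |  dp/dt·Δt = +0.005548  |  p_4 = 0.415400

0.415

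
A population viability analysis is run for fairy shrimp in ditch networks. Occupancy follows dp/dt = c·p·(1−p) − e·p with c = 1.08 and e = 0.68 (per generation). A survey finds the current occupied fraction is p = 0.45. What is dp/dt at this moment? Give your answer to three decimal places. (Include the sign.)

-0.039

Colonization term: c·p·(1−p) = 1.08×0.45×0.5500 = 0.26730.
Extinction term: e·p = 0.30600.
dp/dt = 0.26730 − 0.30600 = -0.03870.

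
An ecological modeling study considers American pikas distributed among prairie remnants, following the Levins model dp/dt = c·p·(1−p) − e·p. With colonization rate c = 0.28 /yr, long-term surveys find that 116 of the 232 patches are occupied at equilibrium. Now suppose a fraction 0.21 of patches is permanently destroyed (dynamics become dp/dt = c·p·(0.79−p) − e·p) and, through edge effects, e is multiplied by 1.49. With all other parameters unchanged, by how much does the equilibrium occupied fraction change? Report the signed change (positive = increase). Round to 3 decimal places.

-0.455

Observed p* = 116/232 = 0.50000.
Balance c(1−p*) = e gives e = 0.28×(1 − 0.50000) = 0.14000.
New p* = 0.79 − e/c = 0.79 − 0.20860/0.28000 = 0.04500.
Δp* = 0.04500 − 0.50000 = -0.45500.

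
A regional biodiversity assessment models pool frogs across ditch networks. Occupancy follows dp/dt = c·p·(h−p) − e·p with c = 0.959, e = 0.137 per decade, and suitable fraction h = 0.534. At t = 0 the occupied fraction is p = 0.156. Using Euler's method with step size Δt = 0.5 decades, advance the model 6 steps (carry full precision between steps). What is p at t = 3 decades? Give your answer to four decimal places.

0.2632

Update rule: p ← p + [c·p·(h−p) − e·p]·Δt with Δt = 0.5.
step 1: Δp = +0.01759, p = 0.17359
step 2: Δp = +0.01811, p = 0.19170
step 3: Δp = +0.01833, p = 0.21003
step 4: Δp = +0.01824, p = 0.22827
step 5: Δp = +0.01783, p = 0.24610
step 6: Δp = +0.01712, p = 0.26321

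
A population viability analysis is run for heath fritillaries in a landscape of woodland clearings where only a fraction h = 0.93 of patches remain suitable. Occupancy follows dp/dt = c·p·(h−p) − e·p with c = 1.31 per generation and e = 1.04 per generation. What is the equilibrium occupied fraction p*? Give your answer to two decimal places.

0.14

Setting dp/dt = 0 and dividing by p* gives c·(h−p*) = e.
So p* = h − e/c = 0.93 − 1.04/1.31 = 0.93 − 0.7939 = 0.1361.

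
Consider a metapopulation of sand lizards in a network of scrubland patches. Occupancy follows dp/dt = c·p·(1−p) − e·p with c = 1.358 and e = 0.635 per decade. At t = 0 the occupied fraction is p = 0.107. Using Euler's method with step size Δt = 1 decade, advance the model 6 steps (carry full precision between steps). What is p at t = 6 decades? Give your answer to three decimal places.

0.519

Update rule: p ← p + [c·p·(1−p) − e·p]·Δt with Δt = 1.
p: 0.10700 → 0.16881  (Δp = +0.06181)
p: 0.16881 → 0.25217  (Δp = +0.08335)
p: 0.25217 → 0.34813  (Δp = +0.09596)
p: 0.34813 → 0.43525  (Δp = +0.08712)
p: 0.43525 → 0.49267  (Δp = +0.05743)
p: 0.49267 → 0.51925  (Δp = +0.02658)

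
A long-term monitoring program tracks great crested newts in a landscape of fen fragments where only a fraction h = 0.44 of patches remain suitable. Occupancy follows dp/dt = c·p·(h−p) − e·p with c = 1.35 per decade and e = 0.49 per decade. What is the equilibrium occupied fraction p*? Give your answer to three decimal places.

Setting dp/dt = 0 and dividing by p* gives c·(h−p*) = e.
So p* = h − e/c = 0.44 − 0.49/1.35 = 0.44 − 0.3630 = 0.0770.

0.077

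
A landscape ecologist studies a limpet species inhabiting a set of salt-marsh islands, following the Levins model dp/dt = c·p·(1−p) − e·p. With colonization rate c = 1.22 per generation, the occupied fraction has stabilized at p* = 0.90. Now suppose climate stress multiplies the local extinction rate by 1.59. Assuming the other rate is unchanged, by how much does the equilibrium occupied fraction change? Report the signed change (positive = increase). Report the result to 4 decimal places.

-0.0590

Balance c(1−p*) = e gives e = 1.22×(1 − 0.90000) = 0.12200.
New p* = 1 − e/c = 1 − 0.19398/1.22000 = 0.84100.
Δp* = 0.84100 − 0.90000 = -0.05900.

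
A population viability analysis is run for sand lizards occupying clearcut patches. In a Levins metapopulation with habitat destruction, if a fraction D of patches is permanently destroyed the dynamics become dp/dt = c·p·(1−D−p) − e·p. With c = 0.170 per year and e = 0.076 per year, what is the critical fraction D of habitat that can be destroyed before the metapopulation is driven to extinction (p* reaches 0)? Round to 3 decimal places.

The nontrivial equilibrium is p* = (1−D) − e/c; extinction occurs when this hits zero.
So D_crit = 1 − e/c = 1 − 0.076/0.170 = 1 − 0.4471 = 0.5529.
Note this equals the original equilibrium occupancy — the Levins extinction-debt result.

0.553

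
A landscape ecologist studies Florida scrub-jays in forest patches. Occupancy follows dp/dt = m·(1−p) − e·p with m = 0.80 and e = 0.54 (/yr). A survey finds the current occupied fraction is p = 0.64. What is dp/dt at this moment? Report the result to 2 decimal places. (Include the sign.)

Colonization term: m·(1−p) = 0.80×0.3600 = 0.28800.
Extinction term: e·p = 0.34560.
dp/dt = 0.28800 − 0.34560 = -0.05760.

-0.06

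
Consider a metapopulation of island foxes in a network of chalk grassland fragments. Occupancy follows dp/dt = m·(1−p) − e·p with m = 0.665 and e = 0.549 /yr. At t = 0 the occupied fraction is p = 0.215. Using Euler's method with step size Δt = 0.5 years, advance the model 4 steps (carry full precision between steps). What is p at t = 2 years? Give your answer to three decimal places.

Update rule: p ← p + [m·(1−p) − e·p]·Δt with Δt = 0.5.
p: 0.21500 → 0.41700  (Δp = +0.20200)
p: 0.41700 → 0.49638  (Δp = +0.07938)
p: 0.49638 → 0.52758  (Δp = +0.03120)
p: 0.52758 → 0.53984  (Δp = +0.01226)

0.540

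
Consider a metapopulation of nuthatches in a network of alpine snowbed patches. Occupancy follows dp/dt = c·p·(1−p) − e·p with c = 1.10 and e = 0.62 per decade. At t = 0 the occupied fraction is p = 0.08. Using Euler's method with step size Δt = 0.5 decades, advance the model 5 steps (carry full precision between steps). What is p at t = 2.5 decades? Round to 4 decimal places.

Update rule: p ← p + [c·p·(1−p) − e·p]·Δt with Δt = 0.5.
p: 0.08000 → 0.09568  (Δp = +0.01568)
p: 0.09568 → 0.11361  (Δp = +0.01793)
p: 0.11361 → 0.13378  (Δp = +0.02017)
p: 0.13378 → 0.15604  (Δp = +0.02226)
p: 0.15604 → 0.18010  (Δp = +0.02406)

0.1801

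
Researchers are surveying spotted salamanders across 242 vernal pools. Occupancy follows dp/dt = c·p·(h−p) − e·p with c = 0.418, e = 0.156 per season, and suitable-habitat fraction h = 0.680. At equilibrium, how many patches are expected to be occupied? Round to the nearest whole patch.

74

p* = h − e/c = 0.680 − 0.3732 = 0.3068.
Expected occupied patches = N × p* = 242 × 0.3068 = 74.24 ≈ 74.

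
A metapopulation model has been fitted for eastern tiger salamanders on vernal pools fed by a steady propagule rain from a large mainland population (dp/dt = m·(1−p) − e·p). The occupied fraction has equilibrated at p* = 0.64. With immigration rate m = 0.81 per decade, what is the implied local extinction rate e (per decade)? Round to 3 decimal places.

0.456

At equilibrium m(1−p*) = e·p*, so e = m(1−p*)/p*.
e = 0.81 × 0.3600 / 0.64 = 0.4556.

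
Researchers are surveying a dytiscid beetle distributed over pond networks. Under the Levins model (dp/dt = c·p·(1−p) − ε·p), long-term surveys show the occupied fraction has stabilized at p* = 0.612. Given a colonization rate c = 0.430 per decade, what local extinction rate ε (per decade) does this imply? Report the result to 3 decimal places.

0.167

At equilibrium c(1−p*) = ε.
ε = 0.430 × (1 − 0.612) = 0.430 × 0.3880 = 0.1668.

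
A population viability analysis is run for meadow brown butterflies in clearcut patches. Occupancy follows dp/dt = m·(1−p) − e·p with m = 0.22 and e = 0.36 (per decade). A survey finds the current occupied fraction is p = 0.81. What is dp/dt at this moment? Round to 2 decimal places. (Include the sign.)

-0.25

Colonization term: m·(1−p) = 0.22×0.1900 = 0.04180.
Extinction term: e·p = 0.29160.
dp/dt = 0.04180 − 0.29160 = -0.24980.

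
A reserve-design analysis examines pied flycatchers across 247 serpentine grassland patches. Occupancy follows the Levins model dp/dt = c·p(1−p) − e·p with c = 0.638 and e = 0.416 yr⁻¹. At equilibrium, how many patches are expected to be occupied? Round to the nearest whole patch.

86

p* = 1 − e/c = 1 − 0.416/0.638 = 0.3480.
Expected occupied patches = N × p* = 247 × 0.3480 = 85.95 ≈ 86.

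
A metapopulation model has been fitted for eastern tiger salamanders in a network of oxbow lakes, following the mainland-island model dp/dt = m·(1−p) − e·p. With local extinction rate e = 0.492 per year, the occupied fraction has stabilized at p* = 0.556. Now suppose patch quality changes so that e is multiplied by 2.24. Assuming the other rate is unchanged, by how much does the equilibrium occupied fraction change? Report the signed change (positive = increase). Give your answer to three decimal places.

-0.197

Balance m(1−p*) = e·p* gives m = e·p*/(1−p*) = 0.492×0.55600/0.44400 = 0.61611.
New p* = m/(m+e) = 0.61611/(0.61611+1.10208) = 0.35858.
Δp* = 0.35858 − 0.55600 = -0.19742.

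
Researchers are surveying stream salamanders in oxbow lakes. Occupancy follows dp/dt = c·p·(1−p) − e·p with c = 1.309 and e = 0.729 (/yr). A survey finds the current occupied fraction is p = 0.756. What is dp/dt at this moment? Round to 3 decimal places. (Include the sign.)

Colonization term: c·p·(1−p) = 1.309×0.756×0.2440 = 0.24146.
Extinction term: e·p = 0.55112.
dp/dt = 0.24146 − 0.55112 = -0.30966.

-0.310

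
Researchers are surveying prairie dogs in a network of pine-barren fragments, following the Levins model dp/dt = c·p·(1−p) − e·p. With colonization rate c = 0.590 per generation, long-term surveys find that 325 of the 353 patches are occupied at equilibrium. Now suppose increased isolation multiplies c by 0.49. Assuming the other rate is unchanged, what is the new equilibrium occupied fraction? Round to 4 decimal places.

0.8381

Observed p* = 325/353 = 0.92068.
Balance c(1−p*) = e gives e = 0.590×(1 − 0.92068) = 0.04680.
New p* = 1 − e/c = 1 − 0.04680/0.28910 = 0.83812.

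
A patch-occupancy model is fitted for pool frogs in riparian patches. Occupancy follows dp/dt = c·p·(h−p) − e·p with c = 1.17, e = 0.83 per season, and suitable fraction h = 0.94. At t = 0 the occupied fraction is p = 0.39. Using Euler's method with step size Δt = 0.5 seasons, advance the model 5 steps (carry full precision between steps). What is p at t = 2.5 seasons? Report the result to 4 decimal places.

0.2840

Update rule: p ← p + [c·p·(h−p) − e·p]·Δt with Δt = 0.5.
step 1: Δp = -0.03637, p = 0.35363
step 2: Δp = -0.02545, p = 0.32818
step 3: Δp = -0.01873, p = 0.30945
step 4: Δp = -0.01427, p = 0.29517
step 5: Δp = -0.01115, p = 0.28402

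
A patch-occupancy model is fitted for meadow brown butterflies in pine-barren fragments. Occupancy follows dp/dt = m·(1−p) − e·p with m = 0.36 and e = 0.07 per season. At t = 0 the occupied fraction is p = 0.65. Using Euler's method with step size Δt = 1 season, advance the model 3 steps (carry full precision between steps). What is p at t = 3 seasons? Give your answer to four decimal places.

0.8025

Update rule: p ← p + [m·(1−p) − e·p]·Δt with Δt = 1.
p: 0.65000 → 0.73050  (Δp = +0.08050)
p: 0.73050 → 0.77638  (Δp = +0.04588)
p: 0.77638 → 0.80254  (Δp = +0.02615)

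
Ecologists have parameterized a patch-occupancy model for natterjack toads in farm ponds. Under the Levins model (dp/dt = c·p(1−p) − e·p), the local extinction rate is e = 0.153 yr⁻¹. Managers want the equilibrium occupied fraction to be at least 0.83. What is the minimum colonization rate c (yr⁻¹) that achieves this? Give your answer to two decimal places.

0.90

p* = 1 − e/c ≥ 0.83 requires e/c ≤ 0.1700, i.e. c ≥ e/0.1700.
c_min = 0.153/0.1700 = 0.9000.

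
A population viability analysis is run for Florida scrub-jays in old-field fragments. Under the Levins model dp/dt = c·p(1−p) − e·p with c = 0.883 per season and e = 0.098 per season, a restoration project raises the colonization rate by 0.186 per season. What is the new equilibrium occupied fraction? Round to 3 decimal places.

0.908

Before: p* = 1 − 0.098/0.883 = 0.8890.
After the change, c = 1.069, e = 0.098, so p* = 1 − 0.098/1.069 = 0.9083.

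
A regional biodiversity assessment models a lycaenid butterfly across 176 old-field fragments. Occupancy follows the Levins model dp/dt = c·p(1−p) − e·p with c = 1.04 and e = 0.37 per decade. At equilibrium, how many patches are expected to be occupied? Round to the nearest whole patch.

p* = 1 − e/c = 1 − 0.37/1.04 = 0.6442.
Expected occupied patches = N × p* = 176 × 0.6442 = 113.38 ≈ 113.

113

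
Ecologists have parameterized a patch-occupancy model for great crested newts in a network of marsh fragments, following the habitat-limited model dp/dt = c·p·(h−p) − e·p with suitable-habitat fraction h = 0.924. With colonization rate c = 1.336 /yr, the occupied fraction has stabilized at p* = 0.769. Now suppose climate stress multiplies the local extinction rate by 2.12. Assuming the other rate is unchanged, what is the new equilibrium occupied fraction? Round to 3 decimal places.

Balance c(h−p*) = e gives e = 1.336×(0.924 − 0.76900) = 0.20708.
New p* = 0.924 − e/c = 0.924 − 0.43901/1.33600 = 0.59540.

0.595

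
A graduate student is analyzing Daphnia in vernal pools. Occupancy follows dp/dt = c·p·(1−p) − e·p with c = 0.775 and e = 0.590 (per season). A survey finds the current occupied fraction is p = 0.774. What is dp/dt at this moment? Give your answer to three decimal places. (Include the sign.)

-0.321

Colonization term: c·p·(1−p) = 0.775×0.774×0.2260 = 0.13557.
Extinction term: e·p = 0.45666.
dp/dt = 0.13557 − 0.45666 = -0.32109.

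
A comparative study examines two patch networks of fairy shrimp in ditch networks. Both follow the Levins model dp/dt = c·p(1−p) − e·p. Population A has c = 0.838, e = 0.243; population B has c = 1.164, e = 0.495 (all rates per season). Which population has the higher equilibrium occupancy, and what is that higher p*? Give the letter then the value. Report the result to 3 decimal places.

A: p*_A = 1 − 0.243/0.838 = 0.7100.
B: p*_B = 1 − 0.495/1.164 = 0.5747.
A is higher at 0.7100.

A, 0.710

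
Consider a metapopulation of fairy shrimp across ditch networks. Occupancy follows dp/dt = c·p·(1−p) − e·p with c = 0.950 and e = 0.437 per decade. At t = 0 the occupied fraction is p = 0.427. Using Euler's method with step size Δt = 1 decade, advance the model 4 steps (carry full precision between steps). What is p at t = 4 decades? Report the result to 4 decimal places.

Update rule: p ← p + [c·p·(1−p) − e·p]·Δt with Δt = 1.
step 1: Δp = +0.04584, p = 0.47284
step 2: Δp = +0.03017, p = 0.50301
step 3: Δp = +0.01768, p = 0.52068
step 4: Δp = +0.00955, p = 0.53024

0.5302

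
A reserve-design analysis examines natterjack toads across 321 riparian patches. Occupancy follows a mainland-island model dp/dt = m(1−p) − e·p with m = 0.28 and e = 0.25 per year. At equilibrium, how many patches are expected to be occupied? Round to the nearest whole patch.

p* = m/(m+e) = 0.28/0.5300 = 0.5283.
Expected occupied patches = N × p* = 321 × 0.5283 = 169.58 ≈ 170.

170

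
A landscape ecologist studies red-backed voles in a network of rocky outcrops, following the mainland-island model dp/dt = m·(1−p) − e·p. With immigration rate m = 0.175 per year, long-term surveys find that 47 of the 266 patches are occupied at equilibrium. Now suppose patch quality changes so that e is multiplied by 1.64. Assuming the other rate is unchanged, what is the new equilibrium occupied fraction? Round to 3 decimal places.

Observed p* = 47/266 = 0.17669.
Balance m(1−p*) = e·p* gives e = m(1−p*)/p* = 0.175×0.82331/0.17669 = 0.81544.
New p* = m/(m+e) = 0.17500/(0.17500+1.33732) = 0.11572.

0.116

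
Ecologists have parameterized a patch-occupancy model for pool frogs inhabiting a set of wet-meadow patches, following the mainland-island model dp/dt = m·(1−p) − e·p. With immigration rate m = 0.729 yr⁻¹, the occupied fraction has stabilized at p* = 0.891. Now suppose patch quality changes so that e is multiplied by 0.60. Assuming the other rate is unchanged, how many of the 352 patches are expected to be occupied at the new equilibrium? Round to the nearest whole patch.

328

Balance m(1−p*) = e·p* gives e = m(1−p*)/p* = 0.729×0.10900/0.89100 = 0.08918.
New p* = m/(m+e) = 0.72900/(0.72900+0.05351) = 0.93162.
Expected occupied = 352 × 0.93162 = 327.93 ≈ 328.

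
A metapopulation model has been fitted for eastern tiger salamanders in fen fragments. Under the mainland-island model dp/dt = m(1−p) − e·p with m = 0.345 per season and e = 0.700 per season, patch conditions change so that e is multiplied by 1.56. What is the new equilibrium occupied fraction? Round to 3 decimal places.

0.240

Before: p* = 0.345/(0.345+0.700) = 0.3301.
After: m = 0.345, e = 1.092; p* = 0.345/1.4370 = 0.2401.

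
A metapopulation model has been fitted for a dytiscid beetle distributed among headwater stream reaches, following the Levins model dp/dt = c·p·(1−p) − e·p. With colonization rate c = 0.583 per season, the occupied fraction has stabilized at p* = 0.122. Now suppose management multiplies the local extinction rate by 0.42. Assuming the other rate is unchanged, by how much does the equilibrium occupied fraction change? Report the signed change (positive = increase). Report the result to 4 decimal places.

Balance c(1−p*) = e gives e = 0.583×(1 − 0.12200) = 0.51187.
New p* = 1 − e/c = 1 − 0.21499/0.58300 = 0.63123.
Δp* = 0.63123 − 0.12200 = +0.50923.

0.5092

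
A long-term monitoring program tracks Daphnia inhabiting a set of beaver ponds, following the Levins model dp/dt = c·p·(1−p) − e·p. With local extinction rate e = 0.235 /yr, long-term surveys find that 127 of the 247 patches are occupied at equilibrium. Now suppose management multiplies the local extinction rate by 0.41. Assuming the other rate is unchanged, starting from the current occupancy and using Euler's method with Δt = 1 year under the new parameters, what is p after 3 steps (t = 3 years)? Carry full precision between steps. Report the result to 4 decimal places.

0.6947

Observed p* = 127/247 = 0.51417.
Balance c(1−p*) = e gives c = e/(1 − 0.51417) = 0.235/0.48583 = 0.48371.
Starting from p₀ = 0.51417; update p ← p + (dp/dt)·Δt with the new parameters.
t = 1: p = 0.51417 + (+0.07129) = 0.58546
t = 2: p = 0.58546 + (+0.06099) = 0.64645
t = 3: p = 0.64645 + (+0.04827) = 0.69471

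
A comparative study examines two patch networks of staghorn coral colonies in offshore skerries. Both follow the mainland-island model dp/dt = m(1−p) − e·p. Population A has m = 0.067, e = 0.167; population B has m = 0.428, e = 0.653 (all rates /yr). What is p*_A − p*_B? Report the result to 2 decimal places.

-0.11

A: p*_A = m/(m+e) = 0.067/0.2340 = 0.2863.
B: p*_B = 0.428/1.0810 = 0.3959.
p*_A − p*_B = 0.2863 − 0.3959 = -0.1096.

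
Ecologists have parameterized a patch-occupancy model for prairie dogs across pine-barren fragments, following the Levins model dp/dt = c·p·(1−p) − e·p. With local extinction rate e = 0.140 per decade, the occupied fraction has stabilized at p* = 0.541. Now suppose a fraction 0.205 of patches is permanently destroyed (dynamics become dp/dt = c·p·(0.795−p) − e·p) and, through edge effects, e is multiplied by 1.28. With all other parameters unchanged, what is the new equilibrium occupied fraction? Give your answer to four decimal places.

Balance c(1−p*) = e gives c = e/(1 − 0.54100) = 0.140/0.45900 = 0.30501.
New p* = 0.795 − e/c = 0.795 − 0.17920/0.30501 = 0.20748.

0.2075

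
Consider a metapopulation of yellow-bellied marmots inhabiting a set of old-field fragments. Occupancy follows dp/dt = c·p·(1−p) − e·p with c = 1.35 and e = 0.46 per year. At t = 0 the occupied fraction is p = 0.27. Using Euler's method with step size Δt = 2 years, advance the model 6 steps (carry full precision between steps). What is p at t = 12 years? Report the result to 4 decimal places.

Update rule: p ← p + [c·p·(1−p) − e·p]·Δt with Δt = 2.
  1  |  dp/dt·Δt = +0.283770  |  p_1 = 0.553770
  2  |  dp/dt·Δt = +0.157725  |  p_2 = 0.711495
  3  |  dp/dt·Δt = -0.100347  |  p_3 = 0.611148
  4  |  dp/dt·Δt = +0.079389  |  p_4 = 0.690536
  5  |  dp/dt·Δt = -0.058315  |  p_5 = 0.632222
  6  |  dp/dt·Δt = +0.046153  |  p_6 = 0.678375

0.6784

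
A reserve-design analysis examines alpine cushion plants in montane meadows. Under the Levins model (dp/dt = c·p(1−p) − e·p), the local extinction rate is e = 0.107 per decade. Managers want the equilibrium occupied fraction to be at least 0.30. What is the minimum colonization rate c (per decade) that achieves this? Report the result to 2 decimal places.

p* = 1 − e/c ≥ 0.30 requires e/c ≤ 0.7000, i.e. c ≥ e/0.7000.
c_min = 0.107/0.7000 = 0.1529.

0.15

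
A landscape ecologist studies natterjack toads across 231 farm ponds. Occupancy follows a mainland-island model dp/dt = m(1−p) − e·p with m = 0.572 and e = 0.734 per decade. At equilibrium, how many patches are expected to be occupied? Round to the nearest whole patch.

101

p* = m/(m+e) = 0.572/1.3060 = 0.4380.
Expected occupied patches = N × p* = 231 × 0.4380 = 101.17 ≈ 101.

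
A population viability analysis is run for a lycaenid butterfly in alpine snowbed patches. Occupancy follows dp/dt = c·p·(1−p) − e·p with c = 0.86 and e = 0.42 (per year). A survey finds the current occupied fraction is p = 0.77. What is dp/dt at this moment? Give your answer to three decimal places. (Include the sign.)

-0.171

Colonization term: c·p·(1−p) = 0.86×0.77×0.2300 = 0.15231.
Extinction term: e·p = 0.32340.
dp/dt = 0.15231 − 0.32340 = -0.17109.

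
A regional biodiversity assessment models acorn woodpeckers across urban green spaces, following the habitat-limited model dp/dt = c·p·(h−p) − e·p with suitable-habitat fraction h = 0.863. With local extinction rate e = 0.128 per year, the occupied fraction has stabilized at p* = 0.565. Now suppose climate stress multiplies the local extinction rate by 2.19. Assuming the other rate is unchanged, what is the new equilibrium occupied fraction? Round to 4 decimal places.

0.2104

Balance c(h−p*) = e gives c = e/(0.863 − 0.56500) = 0.128/0.29800 = 0.42953.
New p* = 0.863 − e/c = 0.863 − 0.28032/0.42953 = 0.21038.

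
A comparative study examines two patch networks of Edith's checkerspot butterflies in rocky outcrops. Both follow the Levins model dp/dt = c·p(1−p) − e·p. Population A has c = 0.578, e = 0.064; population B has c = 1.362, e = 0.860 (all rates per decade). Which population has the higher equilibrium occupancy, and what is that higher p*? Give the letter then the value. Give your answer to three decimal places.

A: p*_A = 1 − 0.064/0.578 = 0.8893.
B: p*_B = 1 − 0.860/1.362 = 0.3686.
A is higher at 0.8893.

A, 0.889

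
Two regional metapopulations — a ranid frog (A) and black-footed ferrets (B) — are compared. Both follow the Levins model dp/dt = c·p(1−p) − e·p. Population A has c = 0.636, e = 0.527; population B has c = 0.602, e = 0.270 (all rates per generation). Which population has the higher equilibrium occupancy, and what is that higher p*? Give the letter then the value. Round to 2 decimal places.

B, 0.55

A: p*_A = 1 − 0.527/0.636 = 0.1714.
B: p*_B = 1 − 0.270/0.602 = 0.5515.
B is higher at 0.5515.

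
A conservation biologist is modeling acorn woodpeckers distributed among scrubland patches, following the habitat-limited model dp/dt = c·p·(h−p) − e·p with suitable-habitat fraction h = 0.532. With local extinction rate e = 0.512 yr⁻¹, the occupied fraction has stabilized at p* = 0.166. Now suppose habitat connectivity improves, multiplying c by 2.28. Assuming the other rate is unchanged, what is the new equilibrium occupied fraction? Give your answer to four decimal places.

Balance c(h−p*) = e gives c = e/(0.532 − 0.16600) = 0.512/0.36600 = 1.39891.
New p* = 0.532 − e/c = 0.532 − 0.51200/3.18951 = 0.37147.

0.3715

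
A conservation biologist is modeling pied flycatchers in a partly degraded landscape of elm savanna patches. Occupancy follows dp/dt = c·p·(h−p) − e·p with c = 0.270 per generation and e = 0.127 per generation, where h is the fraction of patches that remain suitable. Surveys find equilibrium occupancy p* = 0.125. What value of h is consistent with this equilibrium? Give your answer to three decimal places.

At equilibrium c(h−p*) = e, so h = p* + e/c.
h = 0.125 + 0.127/0.270 = 0.125 + 0.4704 = 0.5954.

0.595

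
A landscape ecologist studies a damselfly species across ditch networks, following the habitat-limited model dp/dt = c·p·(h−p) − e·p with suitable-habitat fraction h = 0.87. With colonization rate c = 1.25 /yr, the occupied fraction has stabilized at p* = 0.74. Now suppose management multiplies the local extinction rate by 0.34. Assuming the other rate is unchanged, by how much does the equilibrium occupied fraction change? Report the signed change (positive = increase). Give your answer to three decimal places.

Balance c(h−p*) = e gives e = 1.25×(0.87 − 0.74000) = 0.16250.
New p* = 0.87 − e/c = 0.87 − 0.05525/1.25000 = 0.82580.
Δp* = 0.82580 − 0.74000 = +0.08580.

0.086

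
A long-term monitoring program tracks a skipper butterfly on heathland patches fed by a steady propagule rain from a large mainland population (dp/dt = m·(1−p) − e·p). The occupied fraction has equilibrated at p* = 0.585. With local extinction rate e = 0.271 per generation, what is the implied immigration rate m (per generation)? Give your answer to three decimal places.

At equilibrium m(1−p*) = e·p*, so m = e·p*/(1−p*).
m = 0.271 × 0.585 / 0.4150 = 0.1585/0.4150 = 0.3820.

0.382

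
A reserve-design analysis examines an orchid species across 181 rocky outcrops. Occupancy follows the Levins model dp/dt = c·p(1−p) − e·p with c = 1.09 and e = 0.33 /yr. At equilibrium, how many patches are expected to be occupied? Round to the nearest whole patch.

126

p* = 1 − e/c = 1 − 0.33/1.09 = 0.6972.
Expected occupied patches = N × p* = 181 × 0.6972 = 126.20 ≈ 126.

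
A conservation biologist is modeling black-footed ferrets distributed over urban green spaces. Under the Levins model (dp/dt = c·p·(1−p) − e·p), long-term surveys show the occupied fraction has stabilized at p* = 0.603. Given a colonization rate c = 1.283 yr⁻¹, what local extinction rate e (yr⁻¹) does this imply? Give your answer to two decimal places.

At equilibrium c(1−p*) = e.
e = 1.283 × (1 − 0.603) = 1.283 × 0.3970 = 0.5094.

0.51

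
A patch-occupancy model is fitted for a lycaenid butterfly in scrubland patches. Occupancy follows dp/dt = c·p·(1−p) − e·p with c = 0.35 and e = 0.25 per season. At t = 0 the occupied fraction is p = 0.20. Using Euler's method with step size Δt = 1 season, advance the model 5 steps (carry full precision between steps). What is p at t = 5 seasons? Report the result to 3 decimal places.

Update rule: p ← p + [c·p·(1−p) − e·p]·Δt with Δt = 1.
p: 0.20000 → 0.20600  (Δp = +0.00600)
p: 0.20600 → 0.21175  (Δp = +0.00575)
p: 0.21175 → 0.21723  (Δp = +0.00548)
p: 0.21723 → 0.22244  (Δp = +0.00521)
p: 0.22244 → 0.22736  (Δp = +0.00493)

0.227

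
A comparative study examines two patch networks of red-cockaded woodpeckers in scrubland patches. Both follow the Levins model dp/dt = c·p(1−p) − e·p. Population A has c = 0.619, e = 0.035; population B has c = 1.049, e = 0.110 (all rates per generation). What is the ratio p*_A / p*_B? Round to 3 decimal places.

A: p*_A = 1 − 0.035/0.619 = 0.9435.
B: p*_B = 1 − 0.110/1.049 = 0.8951.
p*_A / p*_B = 0.9435/0.8951 = 1.0540.

1.054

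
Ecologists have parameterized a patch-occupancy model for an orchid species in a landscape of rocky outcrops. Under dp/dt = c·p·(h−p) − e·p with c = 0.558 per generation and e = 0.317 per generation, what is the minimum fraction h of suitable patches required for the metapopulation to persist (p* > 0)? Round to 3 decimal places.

p* = h − e/c is positive only when h > e/c.
h_min = e/c = 0.317/0.558 = 0.5681.

0.568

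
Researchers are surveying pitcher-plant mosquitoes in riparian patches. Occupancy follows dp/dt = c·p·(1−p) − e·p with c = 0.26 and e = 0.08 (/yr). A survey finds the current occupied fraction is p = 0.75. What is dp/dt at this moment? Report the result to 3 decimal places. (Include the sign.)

-0.011

Colonization term: c·p·(1−p) = 0.26×0.75×0.2500 = 0.04875.
Extinction term: e·p = 0.06000.
dp/dt = 0.04875 − 0.06000 = -0.01125.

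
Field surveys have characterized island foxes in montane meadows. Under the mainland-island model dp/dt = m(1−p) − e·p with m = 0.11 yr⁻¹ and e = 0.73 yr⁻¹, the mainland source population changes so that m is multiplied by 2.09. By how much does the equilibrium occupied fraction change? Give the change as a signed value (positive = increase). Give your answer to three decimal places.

Before: p* = 0.11/(0.11+0.73) = 0.1310.
After: m = 0.2299, e = 0.73; p* = 0.2299/0.9599 = 0.2395.
Δp* = 0.2395 − 0.1310 = +0.1086.

0.109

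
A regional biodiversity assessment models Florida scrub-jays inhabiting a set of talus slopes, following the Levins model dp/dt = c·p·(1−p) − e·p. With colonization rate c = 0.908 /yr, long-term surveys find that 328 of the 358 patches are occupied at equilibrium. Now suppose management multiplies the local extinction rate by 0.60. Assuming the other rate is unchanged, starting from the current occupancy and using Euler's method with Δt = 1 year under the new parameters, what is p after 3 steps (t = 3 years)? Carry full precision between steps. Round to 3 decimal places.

0.950

Observed p* = 328/358 = 0.91620.
Balance c(1−p*) = e gives e = 0.908×(1 − 0.91620) = 0.07609.
Starting from p₀ = 0.91620; update p ← p + (dp/dt)·Δt with the new parameters.
  1  |  dp/dt·Δt = +0.027885  |  p_1 = 0.944086
  2  |  dp/dt·Δt = +0.004830  |  p_2 = 0.948916
  3  |  dp/dt·Δt = +0.000693  |  p_3 = 0.949609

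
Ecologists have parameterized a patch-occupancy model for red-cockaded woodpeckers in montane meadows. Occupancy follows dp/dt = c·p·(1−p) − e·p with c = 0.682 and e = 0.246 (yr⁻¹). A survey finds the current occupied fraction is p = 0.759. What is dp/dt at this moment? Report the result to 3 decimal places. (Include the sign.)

-0.062

Colonization term: c·p·(1−p) = 0.682×0.759×0.2410 = 0.12475.
Extinction term: e·p = 0.18671.
dp/dt = 0.12475 − 0.18671 = -0.06196.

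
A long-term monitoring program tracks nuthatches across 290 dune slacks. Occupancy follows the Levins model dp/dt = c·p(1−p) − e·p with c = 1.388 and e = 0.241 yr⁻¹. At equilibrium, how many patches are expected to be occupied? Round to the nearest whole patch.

p* = 1 − e/c = 1 − 0.241/1.388 = 0.8264.
Expected occupied patches = N × p* = 290 × 0.8264 = 239.65 ≈ 240.

240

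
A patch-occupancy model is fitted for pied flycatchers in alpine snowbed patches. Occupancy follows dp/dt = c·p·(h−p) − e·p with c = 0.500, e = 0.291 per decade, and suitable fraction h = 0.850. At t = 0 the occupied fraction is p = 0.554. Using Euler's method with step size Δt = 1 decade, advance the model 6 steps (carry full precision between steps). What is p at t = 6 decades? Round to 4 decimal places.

0.3352

Update rule: p ← p + [c·p·(h−p) − e·p]·Δt with Δt = 1.
p: 0.55400 → 0.47478  (Δp = -0.07922)
p: 0.47478 → 0.42569  (Δp = -0.04909)
p: 0.42569 → 0.39213  (Δp = -0.03356)
p: 0.39213 → 0.36779  (Δp = -0.02434)
p: 0.36779 → 0.34944  (Δp = -0.01835)
p: 0.34944 → 0.33521  (Δp = -0.01423)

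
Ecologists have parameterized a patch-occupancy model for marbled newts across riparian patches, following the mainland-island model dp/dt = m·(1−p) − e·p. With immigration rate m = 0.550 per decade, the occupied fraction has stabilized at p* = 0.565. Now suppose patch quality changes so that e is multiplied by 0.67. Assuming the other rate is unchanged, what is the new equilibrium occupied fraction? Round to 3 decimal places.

0.660

Balance m(1−p*) = e·p* gives e = m(1−p*)/p* = 0.550×0.43500/0.56500 = 0.42345.
New p* = m/(m+e) = 0.55000/(0.55000+0.28371) = 0.65970.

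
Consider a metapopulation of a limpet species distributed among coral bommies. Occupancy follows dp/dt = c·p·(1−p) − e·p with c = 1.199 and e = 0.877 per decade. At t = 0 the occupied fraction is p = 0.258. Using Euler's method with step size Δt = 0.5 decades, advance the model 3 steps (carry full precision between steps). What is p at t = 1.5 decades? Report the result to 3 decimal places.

Update rule: p ← p + [c·p·(1−p) − e·p]·Δt with Δt = 0.5.
t = 0.5: p = 0.25800 + (+0.00163) = 0.25963
t = 1: p = 0.25963 + (+0.00139) = 0.26102
t = 1.5: p = 0.26102 + (+0.00118) = 0.26220

0.262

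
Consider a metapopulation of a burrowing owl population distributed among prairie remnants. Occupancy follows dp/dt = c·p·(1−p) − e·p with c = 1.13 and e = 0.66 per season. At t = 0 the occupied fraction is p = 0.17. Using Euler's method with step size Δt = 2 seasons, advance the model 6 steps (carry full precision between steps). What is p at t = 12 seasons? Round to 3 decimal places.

0.416

Update rule: p ← p + [c·p·(1−p) − e·p]·Δt with Δt = 2.
  1  |  dp/dt·Δt = +0.094486  |  p_1 = 0.264486
  2  |  dp/dt·Δt = +0.090523  |  p_2 = 0.355009
  3  |  dp/dt·Δt = +0.048877  |  p_3 = 0.403887
  4  |  dp/dt·Δt = +0.010992  |  p_4 = 0.414879
  5  |  dp/dt·Δt = +0.000985  |  p_5 = 0.415864
  6  |  dp/dt·Δt = +0.000062  |  p_6 = 0.415925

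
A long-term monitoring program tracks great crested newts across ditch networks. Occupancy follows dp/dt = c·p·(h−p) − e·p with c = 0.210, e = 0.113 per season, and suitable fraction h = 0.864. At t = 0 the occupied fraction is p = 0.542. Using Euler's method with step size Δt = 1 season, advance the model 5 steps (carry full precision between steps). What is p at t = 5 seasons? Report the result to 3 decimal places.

0.450

Update rule: p ← p + [c·p·(h−p) − e·p]·Δt with Δt = 1.
  1  |  dp/dt·Δt = -0.024596  |  p_1 = 0.517404
  2  |  dp/dt·Δt = -0.020807  |  p_2 = 0.496597
  3  |  dp/dt·Δt = -0.017801  |  p_3 = 0.478796
  4  |  dp/dt·Δt = -0.015373  |  p_4 = 0.463423
  5  |  dp/dt·Δt = -0.013383  |  p_5 = 0.450040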